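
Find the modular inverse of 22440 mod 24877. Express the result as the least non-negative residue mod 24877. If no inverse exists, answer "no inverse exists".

Apply the Euclidean algorithm to 24877 and 22440:
24877 = 1×22440 + 2437
22440 = 9×2437 + 507
2437 = 4×507 + 409
507 = 1×409 + 98
409 = 4×98 + 17
98 = 5×17 + 13
17 = 1×13 + 4
13 = 3×4 + 1
4 = 4×1 + 0
gcd = 1, so the inverse exists. Back-substitute:
1 = 13 − 3·4
1 = −3·17 + 4·13
1 = 4·98 − 23·17
1 = −23·409 + 96·98
1 = 96·507 − 119·409
1 = −119·2437 + 572·507
1 = 572·22440 − 5267·2437
1 = −5267·24877 + 5839·22440
So 22440·5839 ≡ 1 (mod 24877).

5839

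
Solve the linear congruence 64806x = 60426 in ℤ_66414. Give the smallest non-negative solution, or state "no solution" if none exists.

First find gcd(64806, 66414):
66414 = 1*64806 + 1608
64806 = 40*1608 + 486
1608 = 3*486 + 150
486 = 3*150 + 36
150 = 4*36 + 6
36 = 6*6 + 0
gcd = 6 and 6 | 60426, so solutions exist. Divide through by 6: 10801x ≡ 10071 (mod 11069).
Now find 10801⁻¹ mod 11069:
11069 = 1·10801 + 268
10801 = 40·268 + 81
268 = 3·81 + 25
81 = 3·25 + 6
25 = 4·6 + 1
6 = 6·1 + 0
Back-substitute:
1 = 25 − 4·6
1 = −4·81 + 13·25
1 = 13·268 − 43·81
1 = −43·10801 + 1733·268
1 = 1733·11069 − 1776·10801
So 10801·(-1776) ≡ 1 (mod 11069), i.e. 10801⁻¹ ≡ 9293.
Then x ≡ 9293·10071 ≡ 1408 (mod 11069); the smallest non-negative solution is x = 1408.

1408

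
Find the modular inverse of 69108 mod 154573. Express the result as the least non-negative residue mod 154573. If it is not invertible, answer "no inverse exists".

Apply the Euclidean algorithm to 154573 and 69108:
154573 = 2×69108 + 16357
69108 = 4×16357 + 3680
16357 = 4×3680 + 1637
3680 = 2×1637 + 406
1637 = 4×406 + 13
406 = 31×13 + 3
13 = 4×3 + 1
3 = 3×1 + 0
gcd = 1, so the inverse exists. Back-substitute:
1 = 13 − 4·3
1 = −4·406 + 125·13
1 = 125·1637 − 504·406
1 = −504·3680 + 1133·1637
1 = 1133·16357 − 5036·3680
1 = −5036·69108 + 21277·16357
1 = 21277·154573 − 47590·69108
Hence 69108⁻¹ ≡ -47590 ≡ 106983 (mod 154573).

106983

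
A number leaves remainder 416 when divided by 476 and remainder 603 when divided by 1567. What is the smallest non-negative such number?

293632

Write x = 416 + 476·k. Then 476·k ≡ 603 − 416 ≡ 187 (mod 1567).
Need 476⁻¹ mod 1567. Extended Euclid on (1567, 476):
1567 = 3·476 + 139
476 = 3·139 + 59
139 = 2·59 + 21
59 = 2·21 + 17
21 = 1·17 + 4
17 = 4·4 + 1
4 = 4·1 + 0
Back-substitute:
1 = 17 − 4·4
1 = −4·21 + 5·17
1 = 5·59 − 14·21
1 = −14·139 + 33·59
1 = 33·476 − 113·139
1 = −113·1567 + 372·476
476⁻¹ ≡ 372 (mod 1567), so k ≡ 372·187 ≡ 616 (mod 1567).
x = 416 + 476·616 = 293632.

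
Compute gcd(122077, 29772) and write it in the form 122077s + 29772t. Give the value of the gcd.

Euclidean algorithm:
122077 = 4×29772 + 2989
29772 = 9×2989 + 2871
2989 = 1×2871 + 118
2871 = 24×118 + 39
118 = 3×39 + 1
39 = 39×1 + 0
gcd(122077, 29772) = 1.
Express as a combination:
1 = 118 − 3·39
1 = −3·2871 + 73·118
1 = 73·2989 − 76·2871
1 = −76·29772 + 757·2989
1 = 757·122077 − 3104·29772
So 1 = (757)·122077 + (-3104)·29772.

1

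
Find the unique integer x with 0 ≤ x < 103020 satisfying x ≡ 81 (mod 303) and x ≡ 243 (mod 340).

4323

Write x = 81 + 303·k. Then 303·k ≡ 243 − 81 ≡ 162 (mod 340).
Need 303⁻¹ mod 340. Extended Euclid on (340, 303):
340 = 1·303 + 37
303 = 8·37 + 7
37 = 5·7 + 2
7 = 3·2 + 1
2 = 2·1 + 0
Back-substitute:
1 = 7 − 3·2
1 = −3·37 + 16·7
1 = 16·303 − 131·37
1 = −131·340 + 147·303
303⁻¹ ≡ 147 (mod 340), so k ≡ 147·162 ≡ 14 (mod 340).
x = 81 + 303·14 = 4323.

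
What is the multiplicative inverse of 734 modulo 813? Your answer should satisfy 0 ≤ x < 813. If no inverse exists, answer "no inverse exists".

Apply the Euclidean algorithm to 813 and 734:
813 = 1*734 + 79
734 = 9*79 + 23
79 = 3*23 + 10
23 = 2*10 + 3
10 = 3*3 + 1
3 = 3*1 + 0
Since gcd(734, 813) = 1, back-substitute to write 1 as a combination:
1 = 10 − 3·3
1 = −3·23 + 7·10
1 = 7·79 − 24·23
1 = −24·734 + 223·79
1 = 223·813 − 247·734
Thus 734·(-247) ≡ 1 (mod 813); reducing, -247 mod 813 = 566.

566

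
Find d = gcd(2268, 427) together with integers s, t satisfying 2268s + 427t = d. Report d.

Repeated division:
2268 = 5·427 + 133
427 = 3·133 + 28
133 = 4·28 + 21
28 = 1·21 + 7
21 = 3·7 + 0
gcd(2268, 427) = 7.
Express as a combination:
7 = 28 − 21
7 = −133 + 5·28
7 = 5·427 − 16·133
7 = −16·2268 + 85·427
So 7 = (-16)·2268 + (85)·427.

7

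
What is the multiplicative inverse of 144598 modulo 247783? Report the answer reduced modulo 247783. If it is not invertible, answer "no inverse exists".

71661

Extended Euclidean algorithm:
247783 = 1×144598 + 103185
144598 = 1×103185 + 41413
103185 = 2×41413 + 20359
41413 = 2×20359 + 695
20359 = 29×695 + 204
695 = 3×204 + 83
204 = 2×83 + 38
83 = 2×38 + 7
38 = 5×7 + 3
7 = 2×3 + 1
3 = 3×1 + 0
Since gcd(144598, 247783) = 1, back-substitute to write 1 as a combination:
1 = 7 − 2·3
1 = −2·38 + 11·7
1 = 11·83 − 24·38
1 = −24·204 + 59·83
1 = 59·695 − 201·204
1 = −201·20359 + 5888·695
1 = 5888·41413 − 11977·20359
1 = −11977·103185 + 29842·41413
1 = 29842·144598 − 41819·103185
1 = −41819·247783 + 71661·144598
So 144598·71661 ≡ 1 (mod 247783).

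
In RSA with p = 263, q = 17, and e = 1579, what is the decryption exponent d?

1123

φ(n) = (p−1)(q−1) = 262·16 = 4192.
Need d with 1579·d ≡ 1 (mod 4192). Apply the extended Euclidean algorithm:
4192 = 2*1579 + 1034
1579 = 1*1034 + 545
1034 = 1*545 + 489
545 = 1*489 + 56
489 = 8*56 + 41
56 = 1*41 + 15
41 = 2*15 + 11
15 = 1*11 + 4
11 = 2*4 + 3
4 = 1*3 + 1
3 = 3*1 + 0
Back-substitute:
1 = 4 − 3
1 = −11 + 3·4
1 = 3·15 − 4·11
1 = −4·41 + 11·15
1 = 11·56 − 15·41
1 = −15·489 + 131·56
1 = 131·545 − 146·489
1 = −146·1034 + 277·545
1 = 277·1579 − 423·1034
1 = −423·4192 + 1123·1579
So 1579·1123 ≡ 1 (mod 4192), hence d = 1123.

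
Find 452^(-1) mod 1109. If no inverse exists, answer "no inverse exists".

Run Euclid on (1109, 452):
1109 = 2·452 + 205
452 = 2·205 + 42
205 = 4·42 + 37
42 = 1·37 + 5
37 = 7·5 + 2
5 = 2·2 + 1
2 = 2·1 + 0
gcd = 1, so the inverse exists. Back-substitute:
1 = 5 − 2·2
1 = −2·37 + 15·5
1 = 15·42 − 17·37
1 = −17·205 + 83·42
1 = 83·452 − 183·205
1 = −183·1109 + 449·452
So 452·449 ≡ 1 (mod 1109).

449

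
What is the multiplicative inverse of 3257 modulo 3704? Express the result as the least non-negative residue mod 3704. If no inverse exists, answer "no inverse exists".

1881

Run Euclid on (3704, 3257):
3704 = 1×3257 + 447
3257 = 7×447 + 128
447 = 3×128 + 63
128 = 2×63 + 2
63 = 31×2 + 1
2 = 2×1 + 0
Since gcd(3257, 3704) = 1, back-substitute to write 1 as a combination:
1 = 63 − 31·2
1 = −31·128 + 63·63
1 = 63·447 − 220·128
1 = −220·3257 + 1603·447
1 = 1603·3704 − 1823·3257
Thus 3257·(-1823) ≡ 1 (mod 3704); reducing, -1823 mod 3704 = 1881.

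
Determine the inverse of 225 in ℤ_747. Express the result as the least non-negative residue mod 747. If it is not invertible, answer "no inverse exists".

Euclidean algorithm on 747, 225:
747 = 3×225 + 72
225 = 3×72 + 9
72 = 8×9 + 0
Since gcd = 9 > 1, 225 is not a unit mod 747.

no inverse exists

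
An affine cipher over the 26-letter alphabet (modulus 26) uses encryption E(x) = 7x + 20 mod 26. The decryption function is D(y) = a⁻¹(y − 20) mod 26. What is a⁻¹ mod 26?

Extended Euclidean algorithm:
26 = 3·7 + 5
7 = 1·5 + 2
5 = 2·2 + 1
2 = 2·1 + 0
Since gcd(7, 26) = 1, back-substitute to write 1 as a combination:
1 = 5 − 2·2
1 = −2·7 + 3·5
1 = 3·26 − 11·7
Thus 7·(-11) ≡ 1 (mod 26); reducing, -11 mod 26 = 15.

15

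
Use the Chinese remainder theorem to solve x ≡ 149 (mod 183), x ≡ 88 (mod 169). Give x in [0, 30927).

Write x = 149 + 183·k. Then 183·k ≡ 88 − 149 ≡ 108 (mod 169).
Need 183⁻¹ mod 169. Extended Euclid on (169, 14):
169 = 12×14 + 1
14 = 14×1 + 0
Back-substitute:
1 = 169 − 12·14
183⁻¹ ≡ 157 (mod 169), so k ≡ 157·108 ≡ 56 (mod 169).
x = 149 + 183·56 = 10397.

10397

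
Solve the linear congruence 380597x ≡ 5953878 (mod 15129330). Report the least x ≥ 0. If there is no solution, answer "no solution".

First find gcd(380597, 15129330):
15129330 = 39*380597 + 286047
380597 = 1*286047 + 94550
286047 = 3*94550 + 2397
94550 = 39*2397 + 1067
2397 = 2*1067 + 263
1067 = 4*263 + 15
263 = 17*15 + 8
15 = 1*8 + 7
8 = 1*7 + 1
7 = 7*1 + 0
gcd = 1, so a unique solution mod 15129330 exists.
Back-substitute for the Bézout coefficients:
1 = 8 − 7
1 = −15 + 2·8
1 = 2·263 − 35·15
1 = −35·1067 + 142·263
1 = 142·2397 − 319·1067
1 = −319·94550 + 12583·2397
1 = 12583·286047 − 38068·94550
1 = −38068·380597 + 50651·286047
1 = 50651·15129330 − 2013457·380597
So 380597·(-2013457) ≡ 1 (mod 15129330), giving 380597⁻¹ ≡ 13115873.
x ≡ 380597⁻¹·5953878 ≡ 13115873·5953878 ≡ 13711884 (mod 15129330).

13711884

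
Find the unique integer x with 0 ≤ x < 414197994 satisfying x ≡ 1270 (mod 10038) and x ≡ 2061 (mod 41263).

241184296

Write x = 1270 + 10038·k. Then 10038·k ≡ 2061 − 1270 ≡ 791 (mod 41263).
Need 10038⁻¹ mod 41263. Extended Euclid on (41263, 10038):
41263 = 4×10038 + 1111
10038 = 9×1111 + 39
1111 = 28×39 + 19
39 = 2×19 + 1
19 = 19×1 + 0
Back-substitute:
1 = 39 − 2·19
1 = −2·1111 + 57·39
1 = 57·10038 − 515·1111
1 = −515·41263 + 2117·10038
10038⁻¹ ≡ 2117 (mod 41263), so k ≡ 2117·791 ≡ 24027 (mod 41263).
x = 1270 + 10038·24027 = 241184296.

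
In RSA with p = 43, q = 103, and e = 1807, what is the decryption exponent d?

φ(n) = (p−1)(q−1) = 42·102 = 4284.
Need d with 1807·d ≡ 1 (mod 4284). Apply the extended Euclidean algorithm:
4284 = 2·1807 + 670
1807 = 2·670 + 467
670 = 1·467 + 203
467 = 2·203 + 61
203 = 3·61 + 20
61 = 3·20 + 1
20 = 20·1 + 0
Back-substitute:
1 = 61 − 3·20
1 = −3·203 + 10·61
1 = 10·467 − 23·203
1 = −23·670 + 33·467
1 = 33·1807 − 89·670
1 = −89·4284 + 211·1807
So 1807·211 ≡ 1 (mod 4284), hence d = 211.

211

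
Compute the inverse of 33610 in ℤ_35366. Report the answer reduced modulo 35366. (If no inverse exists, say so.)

Euclidean algorithm on 35366, 33610:
35366 = 1*33610 + 1756
33610 = 19*1756 + 246
1756 = 7*246 + 34
246 = 7*34 + 8
34 = 4*8 + 2
8 = 4*2 + 0
Since gcd = 2 > 1, 33610 is not a unit mod 35366.

no inverse exists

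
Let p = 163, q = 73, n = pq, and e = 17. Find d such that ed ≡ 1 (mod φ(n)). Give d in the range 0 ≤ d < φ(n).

φ(n) = (p−1)(q−1) = 162·72 = 11664.
Need d with 17·d ≡ 1 (mod 11664). Apply the extended Euclidean algorithm:
11664 = 686*17 + 2
17 = 8*2 + 1
2 = 2*1 + 0
Back-substitute:
1 = 17 − 8·2
1 = −8·11664 + 5489·17
So 17·5489 ≡ 1 (mod 11664), hence d = 5489.

5489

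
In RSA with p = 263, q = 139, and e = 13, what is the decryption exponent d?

φ(n) = (p−1)(q−1) = 262·138 = 36156.
Need d with 13·d ≡ 1 (mod 36156). Apply the extended Euclidean algorithm:
36156 = 2781×13 + 3
13 = 4×3 + 1
3 = 3×1 + 0
Back-substitute:
1 = 13 − 4·3
1 = −4·36156 + 11125·13
So 13·11125 ≡ 1 (mod 36156), hence d = 11125.

11125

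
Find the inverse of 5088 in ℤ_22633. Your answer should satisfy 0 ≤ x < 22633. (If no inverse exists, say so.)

Run Euclid on (22633, 5088):
22633 = 4×5088 + 2281
5088 = 2×2281 + 526
2281 = 4×526 + 177
526 = 2×177 + 172
177 = 1×172 + 5
172 = 34×5 + 2
5 = 2×2 + 1
2 = 2×1 + 0
Since gcd(5088, 22633) = 1, back-substitute to write 1 as a combination:
1 = 5 − 2·2
1 = −2·172 + 69·5
1 = 69·177 − 71·172
1 = −71·526 + 211·177
1 = 211·2281 − 915·526
1 = −915·5088 + 2041·2281
1 = 2041·22633 − 9079·5088
Thus 5088·(-9079) ≡ 1 (mod 22633); reducing, -9079 mod 22633 = 13554.

13554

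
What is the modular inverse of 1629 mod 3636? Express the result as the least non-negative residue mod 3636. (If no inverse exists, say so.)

no inverse exists

Euclidean algorithm on 3636, 1629:
3636 = 2×1629 + 378
1629 = 4×378 + 117
378 = 3×117 + 27
117 = 4×27 + 9
27 = 3×9 + 0
The gcd is 9, not 1, hence no inverse exists.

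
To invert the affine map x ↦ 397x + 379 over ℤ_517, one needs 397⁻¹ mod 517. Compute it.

56

Apply the Euclidean algorithm to 517 and 397:
517 = 1×397 + 120
397 = 3×120 + 37
120 = 3×37 + 9
37 = 4×9 + 1
9 = 9×1 + 0
gcd = 1, so the inverse exists. Back-substitute:
1 = 37 − 4·9
1 = −4·120 + 13·37
1 = 13·397 − 43·120
1 = −43·517 + 56·397
So 397·56 ≡ 1 (mod 517).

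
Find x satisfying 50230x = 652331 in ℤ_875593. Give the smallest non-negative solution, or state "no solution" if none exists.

First find gcd(50230, 875593):
875593 = 17*50230 + 21683
50230 = 2*21683 + 6864
21683 = 3*6864 + 1091
6864 = 6*1091 + 318
1091 = 3*318 + 137
318 = 2*137 + 44
137 = 3*44 + 5
44 = 8*5 + 4
5 = 1*4 + 1
4 = 4*1 + 0
gcd = 1, so a unique solution mod 875593 exists.
Back-substitute for the Bézout coefficients:
1 = 5 − 4
1 = −44 + 9·5
1 = 9·137 − 28·44
1 = −28·318 + 65·137
1 = 65·1091 − 223·318
1 = −223·6864 + 1403·1091
1 = 1403·21683 − 4432·6864
1 = −4432·50230 + 10267·21683
1 = 10267·875593 − 178971·50230
So 50230·(-178971) ≡ 1 (mod 875593), giving 50230⁻¹ ≡ 696622.
x ≡ 50230⁻¹·652331 ≡ 696622·652331 ≡ 612440 (mod 875593).

612440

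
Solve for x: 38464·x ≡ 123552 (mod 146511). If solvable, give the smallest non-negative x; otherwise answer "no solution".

90567

First find gcd(38464, 146511):
146511 = 3*38464 + 31119
38464 = 1*31119 + 7345
31119 = 4*7345 + 1739
7345 = 4*1739 + 389
1739 = 4*389 + 183
389 = 2*183 + 23
183 = 7*23 + 22
23 = 1*22 + 1
22 = 22*1 + 0
gcd = 1, so a unique solution mod 146511 exists.
Back-substitute for the Bézout coefficients:
1 = 23 − 22
1 = −183 + 8·23
1 = 8·389 − 17·183
1 = −17·1739 + 76·389
1 = 76·7345 − 321·1739
1 = −321·31119 + 1360·7345
1 = 1360·38464 − 1681·31119
1 = −1681·146511 + 6403·38464
So 38464·(6403) ≡ 1 (mod 146511), giving 38464⁻¹ ≡ 6403.
x ≡ 38464⁻¹·123552 ≡ 6403·123552 ≡ 90567 (mod 146511).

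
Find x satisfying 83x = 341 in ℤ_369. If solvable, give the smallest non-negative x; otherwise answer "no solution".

13

First find gcd(83, 369):
369 = 4*83 + 37
83 = 2*37 + 9
37 = 4*9 + 1
9 = 9*1 + 0
gcd = 1, so a unique solution mod 369 exists.
Back-substitute for the Bézout coefficients:
1 = 37 − 4·9
1 = −4·83 + 9·37
1 = 9·369 − 40·83
So 83·(-40) ≡ 1 (mod 369), giving 83⁻¹ ≡ 329.
x ≡ 83⁻¹·341 ≡ 329·341 ≡ 13 (mod 369).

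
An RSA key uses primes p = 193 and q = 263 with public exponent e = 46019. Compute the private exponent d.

φ(n) = (p−1)(q−1) = 192·262 = 50304.
Need d with 46019·d ≡ 1 (mod 50304). Apply the extended Euclidean algorithm:
50304 = 1×46019 + 4285
46019 = 10×4285 + 3169
4285 = 1×3169 + 1116
3169 = 2×1116 + 937
1116 = 1×937 + 179
937 = 5×179 + 42
179 = 4×42 + 11
42 = 3×11 + 9
11 = 1×9 + 2
9 = 4×2 + 1
2 = 2×1 + 0
Back-substitute:
1 = 9 − 4·2
1 = −4·11 + 5·9
1 = 5·42 − 19·11
1 = −19·179 + 81·42
1 = 81·937 − 424·179
1 = −424·1116 + 505·937
1 = 505·3169 − 1434·1116
1 = −1434·4285 + 1939·3169
1 = 1939·46019 − 20824·4285
1 = −20824·50304 + 22763·46019
So 46019·22763 ≡ 1 (mod 50304), hence d = 22763.

22763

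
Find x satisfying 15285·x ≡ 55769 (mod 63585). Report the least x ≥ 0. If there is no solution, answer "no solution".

no solution

gcd(15285, 63585):
63585 = 4·15285 + 2445
15285 = 6·2445 + 615
2445 = 3·615 + 600
615 = 1·600 + 15
600 = 40·15 + 0
gcd = 15, but 15 ∤ 55769, so the congruence has no solution.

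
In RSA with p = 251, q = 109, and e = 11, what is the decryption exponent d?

φ(n) = (p−1)(q−1) = 250·108 = 27000.
Need d with 11·d ≡ 1 (mod 27000). Apply the extended Euclidean algorithm:
27000 = 2454*11 + 6
11 = 1*6 + 5
6 = 1*5 + 1
5 = 5*1 + 0
Back-substitute:
1 = 6 − 5
1 = −11 + 2·6
1 = 2·27000 − 4909·11
So 11·(-4909) ≡ 1 (mod 27000), hence d ≡ -4909 ≡ 22091 (mod 27000).

22091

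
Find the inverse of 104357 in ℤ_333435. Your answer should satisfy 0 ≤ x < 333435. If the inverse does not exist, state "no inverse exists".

63743

Apply the Euclidean algorithm to 333435 and 104357:
333435 = 3·104357 + 20364
104357 = 5·20364 + 2537
20364 = 8·2537 + 68
2537 = 37·68 + 21
68 = 3·21 + 5
21 = 4·5 + 1
5 = 5·1 + 0
Since gcd(104357, 333435) = 1, back-substitute to write 1 as a combination:
1 = 21 − 4·5
1 = −4·68 + 13·21
1 = 13·2537 − 485·68
1 = −485·20364 + 3893·2537
1 = 3893·104357 − 19950·20364
1 = −19950·333435 + 63743·104357
So 104357·63743 ≡ 1 (mod 333435).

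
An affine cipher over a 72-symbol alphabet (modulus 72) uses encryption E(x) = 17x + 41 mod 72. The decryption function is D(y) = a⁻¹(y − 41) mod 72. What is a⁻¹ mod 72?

Run Euclid on (72, 17):
72 = 4*17 + 4
17 = 4*4 + 1
4 = 4*1 + 0
Since gcd(17, 72) = 1, back-substitute to write 1 as a combination:
1 = 17 − 4·4
1 = −4·72 + 17·17
So 17·17 ≡ 1 (mod 72).

17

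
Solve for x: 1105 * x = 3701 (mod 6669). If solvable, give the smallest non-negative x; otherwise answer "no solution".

gcd(1105, 6669):
6669 = 6*1105 + 39
1105 = 28*39 + 13
39 = 3*13 + 0
gcd = 13, but 13 ∤ 3701, so the congruence has no solution.

no solution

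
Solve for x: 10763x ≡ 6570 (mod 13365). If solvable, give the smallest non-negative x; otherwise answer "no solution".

First find gcd(10763, 13365):
13365 = 1×10763 + 2602
10763 = 4×2602 + 355
2602 = 7×355 + 117
355 = 3×117 + 4
117 = 29×4 + 1
4 = 4×1 + 0
gcd = 1, so a unique solution mod 13365 exists.
Back-substitute for the Bézout coefficients:
1 = 117 − 29·4
1 = −29·355 + 88·117
1 = 88·2602 − 645·355
1 = −645·10763 + 2668·2602
1 = 2668·13365 − 3313·10763
So 10763·(-3313) ≡ 1 (mod 13365), giving 10763⁻¹ ≡ 10052.
x ≡ 10763⁻¹·6570 ≡ 10052·6570 ≡ 5175 (mod 13365).

5175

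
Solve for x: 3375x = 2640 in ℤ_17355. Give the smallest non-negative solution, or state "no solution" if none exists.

551

First find gcd(3375, 17355):
17355 = 5*3375 + 480
3375 = 7*480 + 15
480 = 32*15 + 0
gcd = 15 and 15 | 2640, so solutions exist. Divide through by 15: 225x ≡ 176 (mod 1157).
Now find 225⁻¹ mod 1157:
1157 = 5×225 + 32
225 = 7×32 + 1
32 = 32×1 + 0
Back-substitute:
1 = 225 − 7·32
1 = −7·1157 + 36·225
So 225⁻¹ ≡ 36 (mod 1157).
Then x ≡ 36·176 ≡ 551 (mod 1157); the smallest non-negative solution is x = 551.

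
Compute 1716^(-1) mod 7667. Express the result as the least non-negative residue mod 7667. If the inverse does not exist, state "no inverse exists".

Euclidean algorithm on 7667, 1716:
7667 = 4×1716 + 803
1716 = 2×803 + 110
803 = 7×110 + 33
110 = 3×33 + 11
33 = 3×11 + 0
Since gcd = 11 > 1, 1716 is not a unit mod 7667.

no inverse exists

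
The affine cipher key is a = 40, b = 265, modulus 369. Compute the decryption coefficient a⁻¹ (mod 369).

286

gcd(369, 40) by repeated division:
369 = 9*40 + 9
40 = 4*9 + 4
9 = 2*4 + 1
4 = 4*1 + 0
The gcd is 1. Working backward:
1 = 9 − 2·4
1 = −2·40 + 9·9
1 = 9·369 − 83·40
Thus 40·(-83) ≡ 1 (mod 369); reducing, -83 mod 369 = 286.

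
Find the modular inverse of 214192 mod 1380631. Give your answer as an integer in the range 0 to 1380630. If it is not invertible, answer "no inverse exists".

Run Euclid on (1380631, 214192):
1380631 = 6*214192 + 95479
214192 = 2*95479 + 23234
95479 = 4*23234 + 2543
23234 = 9*2543 + 347
2543 = 7*347 + 114
347 = 3*114 + 5
114 = 22*5 + 4
5 = 1*4 + 1
4 = 4*1 + 0
The gcd is 1. Working backward:
1 = 5 − 4
1 = −114 + 23·5
1 = 23·347 − 70·114
1 = −70·2543 + 513·347
1 = 513·23234 − 4687·2543
1 = −4687·95479 + 19261·23234
1 = 19261·214192 − 43209·95479
1 = −43209·1380631 + 278515·214192
So 214192·278515 ≡ 1 (mod 1380631).

278515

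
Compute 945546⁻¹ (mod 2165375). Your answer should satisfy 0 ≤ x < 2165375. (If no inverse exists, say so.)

239856

Apply the Euclidean algorithm to 2165375 and 945546:
2165375 = 2×945546 + 274283
945546 = 3×274283 + 122697
274283 = 2×122697 + 28889
122697 = 4×28889 + 7141
28889 = 4×7141 + 325
7141 = 21×325 + 316
325 = 1×316 + 9
316 = 35×9 + 1
9 = 9×1 + 0
The gcd is 1. Working backward:
1 = 316 − 35·9
1 = −35·325 + 36·316
1 = 36·7141 − 791·325
1 = −791·28889 + 3200·7141
1 = 3200·122697 − 13591·28889
1 = −13591·274283 + 30382·122697
1 = 30382·945546 − 104737·274283
1 = −104737·2165375 + 239856·945546
So 945546·239856 ≡ 1 (mod 2165375).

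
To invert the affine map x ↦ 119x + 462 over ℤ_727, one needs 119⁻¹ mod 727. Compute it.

Extended Euclidean algorithm:
727 = 6*119 + 13
119 = 9*13 + 2
13 = 6*2 + 1
2 = 2*1 + 0
gcd = 1, so the inverse exists. Back-substitute:
1 = 13 − 6·2
1 = −6·119 + 55·13
1 = 55·727 − 336·119
Hence 119⁻¹ ≡ -336 ≡ 391 (mod 727).

391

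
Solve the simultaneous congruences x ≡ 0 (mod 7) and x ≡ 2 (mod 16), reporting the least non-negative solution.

98

Write x = 0 + 7·k. Then 7·k ≡ 2 − 0 ≡ 2 (mod 16).
Need 7⁻¹ mod 16. Extended Euclid on (16, 7):
16 = 2·7 + 2
7 = 3·2 + 1
2 = 2·1 + 0
Back-substitute:
1 = 7 − 3·2
1 = −3·16 + 7·7
7⁻¹ ≡ 7 (mod 16), so k ≡ 7·2 ≡ 14 (mod 16).
x = 0 + 7·14 = 98.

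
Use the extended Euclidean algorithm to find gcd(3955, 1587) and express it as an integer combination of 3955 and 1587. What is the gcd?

Repeated division:
3955 = 2×1587 + 781
1587 = 2×781 + 25
781 = 31×25 + 6
25 = 4×6 + 1
6 = 6×1 + 0
gcd(3955, 1587) = 1.
Express as a combination:
1 = 25 − 4·6
1 = −4·781 + 125·25
1 = 125·1587 − 254·781
1 = −254·3955 + 633·1587
So 1 = (-254)·3955 + (633)·1587.

1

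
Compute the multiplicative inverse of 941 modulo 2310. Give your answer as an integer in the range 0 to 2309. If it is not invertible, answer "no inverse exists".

gcd(2310, 941) by repeated division:
2310 = 2×941 + 428
941 = 2×428 + 85
428 = 5×85 + 3
85 = 28×3 + 1
3 = 3×1 + 0
gcd = 1, so the inverse exists. Back-substitute:
1 = 85 − 28·3
1 = −28·428 + 141·85
1 = 141·941 − 310·428
1 = −310·2310 + 761·941
So 941·761 ≡ 1 (mod 2310).

761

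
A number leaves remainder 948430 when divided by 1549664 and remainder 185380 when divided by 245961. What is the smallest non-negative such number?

Write x = 948430 + 1549664·k. Then 1549664·k ≡ 185380 − 948430 ≡ 220794 (mod 245961).
Need 1549664⁻¹ mod 245961. Extended Euclid on (245961, 73898):
245961 = 3·73898 + 24267
73898 = 3·24267 + 1097
24267 = 22·1097 + 133
1097 = 8·133 + 33
133 = 4·33 + 1
33 = 33·1 + 0
Back-substitute:
1 = 133 − 4·33
1 = −4·1097 + 33·133
1 = 33·24267 − 730·1097
1 = −730·73898 + 2223·24267
1 = 2223·245961 − 7399·73898
1549664⁻¹ ≡ 238562 (mod 245961), so k ≡ 238562·220794 ≡ 18156 (mod 245961).
x = 948430 + 1549664·18156 = 28136648014.

28136648014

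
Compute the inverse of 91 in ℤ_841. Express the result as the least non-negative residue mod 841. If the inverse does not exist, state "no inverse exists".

573

Apply the Euclidean algorithm to 841 and 91:
841 = 9×91 + 22
91 = 4×22 + 3
22 = 7×3 + 1
3 = 3×1 + 0
gcd = 1, so the inverse exists. Back-substitute:
1 = 22 − 7·3
1 = −7·91 + 29·22
1 = 29·841 − 268·91
Hence 91⁻¹ ≡ -268 ≡ 573 (mod 841).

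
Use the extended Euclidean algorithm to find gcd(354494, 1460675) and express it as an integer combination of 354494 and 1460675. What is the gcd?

1

Repeated division:
1460675 = 4×354494 + 42699
354494 = 8×42699 + 12902
42699 = 3×12902 + 3993
12902 = 3×3993 + 923
3993 = 4×923 + 301
923 = 3×301 + 20
301 = 15×20 + 1
20 = 20×1 + 0
gcd(354494, 1460675) = 1.
Working backward:
1 = 301 − 15·20
1 = −15·923 + 46·301
1 = 46·3993 − 199·923
1 = −199·12902 + 643·3993
1 = 643·42699 − 2128·12902
1 = −2128·354494 + 17667·42699
1 = 17667·1460675 − 72796·354494
So 1 = (17667)·1460675 + (-72796)·354494.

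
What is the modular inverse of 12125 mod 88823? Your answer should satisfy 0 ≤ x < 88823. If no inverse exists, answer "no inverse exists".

Extended Euclidean algorithm:
88823 = 7·12125 + 3948
12125 = 3·3948 + 281
3948 = 14·281 + 14
281 = 20·14 + 1
14 = 14·1 + 0
Since gcd(12125, 88823) = 1, back-substitute to write 1 as a combination:
1 = 281 − 20·14
1 = −20·3948 + 281·281
1 = 281·12125 − 863·3948
1 = −863·88823 + 6322·12125
So 12125·6322 ≡ 1 (mod 88823).

6322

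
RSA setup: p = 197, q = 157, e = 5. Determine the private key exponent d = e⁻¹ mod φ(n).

24461

φ(n) = (p−1)(q−1) = 196·156 = 30576.
Need d with 5·d ≡ 1 (mod 30576). Apply the extended Euclidean algorithm:
30576 = 6115*5 + 1
5 = 5*1 + 0
Back-substitute:
1 = 30576 − 6115·5
So 5·(-6115) ≡ 1 (mod 30576), hence d ≡ -6115 ≡ 24461 (mod 30576).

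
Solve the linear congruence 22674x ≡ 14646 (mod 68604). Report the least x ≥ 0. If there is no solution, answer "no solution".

10887

First find gcd(22674, 68604):
68604 = 3×22674 + 582
22674 = 38×582 + 558
582 = 1×558 + 24
558 = 23×24 + 6
24 = 4×6 + 0
gcd = 6 and 6 | 14646, so solutions exist. Divide through by 6: 3779x ≡ 2441 (mod 11434).
Now find 3779⁻¹ mod 11434:
11434 = 3·3779 + 97
3779 = 38·97 + 93
97 = 1·93 + 4
93 = 23·4 + 1
4 = 4·1 + 0
Back-substitute:
1 = 93 − 23·4
1 = −23·97 + 24·93
1 = 24·3779 − 935·97
1 = −935·11434 + 2829·3779
So 3779⁻¹ ≡ 2829 (mod 11434).
Then x ≡ 2829·2441 ≡ 10887 (mod 11434); the smallest non-negative solution is x = 10887.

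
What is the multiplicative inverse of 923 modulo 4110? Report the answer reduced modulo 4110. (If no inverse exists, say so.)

Extended Euclidean algorithm:
4110 = 4×923 + 418
923 = 2×418 + 87
418 = 4×87 + 70
87 = 1×70 + 17
70 = 4×17 + 2
17 = 8×2 + 1
2 = 2×1 + 0
Since gcd(923, 4110) = 1, back-substitute to write 1 as a combination:
1 = 17 − 8·2
1 = −8·70 + 33·17
1 = 33·87 − 41·70
1 = −41·418 + 197·87
1 = 197·923 − 435·418
1 = −435·4110 + 1937·923
So 923·1937 ≡ 1 (mod 4110).

1937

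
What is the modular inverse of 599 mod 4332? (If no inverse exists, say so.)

Run Euclid on (4332, 599):
4332 = 7·599 + 139
599 = 4·139 + 43
139 = 3·43 + 10
43 = 4·10 + 3
10 = 3·3 + 1
3 = 3·1 + 0
gcd = 1, so the inverse exists. Back-substitute:
1 = 10 − 3·3
1 = −3·43 + 13·10
1 = 13·139 − 42·43
1 = −42·599 + 181·139
1 = 181·4332 − 1309·599
So 599·(-1309) ≡ 1 (mod 4332), and -1309 ≡ 3023 (mod 4332).

3023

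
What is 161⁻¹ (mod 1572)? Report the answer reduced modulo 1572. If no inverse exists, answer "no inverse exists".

gcd(1572, 161) by repeated division:
1572 = 9·161 + 123
161 = 1·123 + 38
123 = 3·38 + 9
38 = 4·9 + 2
9 = 4·2 + 1
2 = 2·1 + 0
The gcd is 1. Working backward:
1 = 9 − 4·2
1 = −4·38 + 17·9
1 = 17·123 − 55·38
1 = −55·161 + 72·123
1 = 72·1572 − 703·161
Thus 161·(-703) ≡ 1 (mod 1572); reducing, -703 mod 1572 = 869.

869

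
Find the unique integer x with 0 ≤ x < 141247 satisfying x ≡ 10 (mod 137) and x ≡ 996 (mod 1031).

53577

Write x = 10 + 137·k. Then 137·k ≡ 996 − 10 ≡ 986 (mod 1031).
Need 137⁻¹ mod 1031. Extended Euclid on (1031, 137):
1031 = 7·137 + 72
137 = 1·72 + 65
72 = 1·65 + 7
65 = 9·7 + 2
7 = 3·2 + 1
2 = 2·1 + 0
Back-substitute:
1 = 7 − 3·2
1 = −3·65 + 28·7
1 = 28·72 − 31·65
1 = −31·137 + 59·72
1 = 59·1031 − 444·137
137⁻¹ ≡ 587 (mod 1031), so k ≡ 587·986 ≡ 391 (mod 1031).
x = 10 + 137·391 = 53577.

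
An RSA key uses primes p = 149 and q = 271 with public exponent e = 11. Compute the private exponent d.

φ(n) = (p−1)(q−1) = 148·270 = 39960.
Need d with 11·d ≡ 1 (mod 39960). Apply the extended Euclidean algorithm:
39960 = 3632·11 + 8
11 = 1·8 + 3
8 = 2·3 + 2
3 = 1·2 + 1
2 = 2·1 + 0
Back-substitute:
1 = 3 − 2
1 = −8 + 3·3
1 = 3·11 − 4·8
1 = −4·39960 + 14531·11
So 11·14531 ≡ 1 (mod 39960), hence d = 14531.

14531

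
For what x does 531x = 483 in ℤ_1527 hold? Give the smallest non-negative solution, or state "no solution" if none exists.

First find gcd(531, 1527):
1527 = 2*531 + 465
531 = 1*465 + 66
465 = 7*66 + 3
66 = 22*3 + 0
gcd = 3 and 3 | 483, so solutions exist. Divide through by 3: 177x ≡ 161 (mod 509).
Now find 177⁻¹ mod 509:
509 = 2×177 + 155
177 = 1×155 + 22
155 = 7×22 + 1
22 = 22×1 + 0
Back-substitute:
1 = 155 − 7·22
1 = −7·177 + 8·155
1 = 8·509 − 23·177
So 177·(-23) ≡ 1 (mod 509), i.e. 177⁻¹ ≡ 486.
Then x ≡ 486·161 ≡ 369 (mod 509); the smallest non-negative solution is x = 369.

369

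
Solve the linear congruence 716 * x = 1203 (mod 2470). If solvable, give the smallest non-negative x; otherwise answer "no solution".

no solution

gcd(716, 2470):
2470 = 3×716 + 322
716 = 2×322 + 72
322 = 4×72 + 34
72 = 2×34 + 4
34 = 8×4 + 2
4 = 2×2 + 0
gcd = 2, but 2 ∤ 1203, so the congruence has no solution.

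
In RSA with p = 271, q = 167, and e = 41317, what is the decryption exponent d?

φ(n) = (p−1)(q−1) = 270·166 = 44820.
Need d with 41317·d ≡ 1 (mod 44820). Apply the extended Euclidean algorithm:
44820 = 1·41317 + 3503
41317 = 11·3503 + 2784
3503 = 1·2784 + 719
2784 = 3·719 + 627
719 = 1·627 + 92
627 = 6·92 + 75
92 = 1·75 + 17
75 = 4·17 + 7
17 = 2·7 + 3
7 = 2·3 + 1
3 = 3·1 + 0
Back-substitute:
1 = 7 − 2·3
1 = −2·17 + 5·7
1 = 5·75 − 22·17
1 = −22·92 + 27·75
1 = 27·627 − 184·92
1 = −184·719 + 211·627
1 = 211·2784 − 817·719
1 = −817·3503 + 1028·2784
1 = 1028·41317 − 12125·3503
1 = −12125·44820 + 13153·41317
So 41317·13153 ≡ 1 (mod 44820), hence d = 13153.

13153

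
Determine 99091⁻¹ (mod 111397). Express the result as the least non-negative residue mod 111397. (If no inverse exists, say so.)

61329

gcd(111397, 99091) by repeated division:
111397 = 1·99091 + 12306
99091 = 8·12306 + 643
12306 = 19·643 + 89
643 = 7·89 + 20
89 = 4·20 + 9
20 = 2·9 + 2
9 = 4·2 + 1
2 = 2·1 + 0
The gcd is 1. Working backward:
1 = 9 − 4·2
1 = −4·20 + 9·9
1 = 9·89 − 40·20
1 = −40·643 + 289·89
1 = 289·12306 − 5531·643
1 = −5531·99091 + 44537·12306
1 = 44537·111397 − 50068·99091
So 99091·(-50068) ≡ 1 (mod 111397), and -50068 ≡ 61329 (mod 111397).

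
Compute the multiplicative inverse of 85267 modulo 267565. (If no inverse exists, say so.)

142903

Apply the Euclidean algorithm to 267565 and 85267:
267565 = 3·85267 + 11764
85267 = 7·11764 + 2919
11764 = 4·2919 + 88
2919 = 33·88 + 15
88 = 5·15 + 13
15 = 1·13 + 2
13 = 6·2 + 1
2 = 2·1 + 0
gcd = 1, so the inverse exists. Back-substitute:
1 = 13 − 6·2
1 = −6·15 + 7·13
1 = 7·88 − 41·15
1 = −41·2919 + 1360·88
1 = 1360·11764 − 5481·2919
1 = −5481·85267 + 39727·11764
1 = 39727·267565 − 124662·85267
Thus 85267·(-124662) ≡ 1 (mod 267565); reducing, -124662 mod 267565 = 142903.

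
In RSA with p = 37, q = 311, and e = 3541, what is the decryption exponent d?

9061

φ(n) = (p−1)(q−1) = 36·310 = 11160.
Need d with 3541·d ≡ 1 (mod 11160). Apply the extended Euclidean algorithm:
11160 = 3×3541 + 537
3541 = 6×537 + 319
537 = 1×319 + 218
319 = 1×218 + 101
218 = 2×101 + 16
101 = 6×16 + 5
16 = 3×5 + 1
5 = 5×1 + 0
Back-substitute:
1 = 16 − 3·5
1 = −3·101 + 19·16
1 = 19·218 − 41·101
1 = −41·319 + 60·218
1 = 60·537 − 101·319
1 = −101·3541 + 666·537
1 = 666·11160 − 2099·3541
So 3541·(-2099) ≡ 1 (mod 11160), hence d ≡ -2099 ≡ 9061 (mod 11160).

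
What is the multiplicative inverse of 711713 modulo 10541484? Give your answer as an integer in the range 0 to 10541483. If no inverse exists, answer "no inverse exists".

1623821

Extended Euclidean algorithm:
10541484 = 14*711713 + 577502
711713 = 1*577502 + 134211
577502 = 4*134211 + 40658
134211 = 3*40658 + 12237
40658 = 3*12237 + 3947
12237 = 3*3947 + 396
3947 = 9*396 + 383
396 = 1*383 + 13
383 = 29*13 + 6
13 = 2*6 + 1
6 = 6*1 + 0
gcd = 1, so the inverse exists. Back-substitute:
1 = 13 − 2·6
1 = −2·383 + 59·13
1 = 59·396 − 61·383
1 = −61·3947 + 608·396
1 = 608·12237 − 1885·3947
1 = −1885·40658 + 6263·12237
1 = 6263·134211 − 20674·40658
1 = −20674·577502 + 88959·134211
1 = 88959·711713 − 109633·577502
1 = −109633·10541484 + 1623821·711713
So 711713·1623821 ≡ 1 (mod 10541484).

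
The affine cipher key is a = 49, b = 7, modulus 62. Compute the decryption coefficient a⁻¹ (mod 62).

gcd(62, 49) by repeated division:
62 = 1*49 + 13
49 = 3*13 + 10
13 = 1*10 + 3
10 = 3*3 + 1
3 = 3*1 + 0
Since gcd(49, 62) = 1, back-substitute to write 1 as a combination:
1 = 10 − 3·3
1 = −3·13 + 4·10
1 = 4·49 − 15·13
1 = −15·62 + 19·49
So 49·19 ≡ 1 (mod 62).

19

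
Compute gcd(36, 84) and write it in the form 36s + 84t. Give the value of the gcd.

12

Repeated division:
84 = 2*36 + 12
36 = 3*12 + 0
gcd(36, 84) = 12.
Express as a combination:
12 = 84 − 2·36
So 12 = (1)·84 + (-2)·36.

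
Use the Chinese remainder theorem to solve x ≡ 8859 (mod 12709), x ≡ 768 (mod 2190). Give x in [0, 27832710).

5994798

Write x = 8859 + 12709·k. Then 12709·k ≡ 768 − 8859 ≡ 669 (mod 2190).
Need 12709⁻¹ mod 2190. Extended Euclid on (2190, 1759):
2190 = 1×1759 + 431
1759 = 4×431 + 35
431 = 12×35 + 11
35 = 3×11 + 2
11 = 5×2 + 1
2 = 2×1 + 0
Back-substitute:
1 = 11 − 5·2
1 = −5·35 + 16·11
1 = 16·431 − 197·35
1 = −197·1759 + 804·431
1 = 804·2190 − 1001·1759
12709⁻¹ ≡ 1189 (mod 2190), so k ≡ 1189·669 ≡ 471 (mod 2190).
x = 8859 + 12709·471 = 5994798.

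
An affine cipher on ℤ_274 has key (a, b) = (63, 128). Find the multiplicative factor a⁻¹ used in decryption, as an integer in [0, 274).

Extended Euclidean algorithm:
274 = 4·63 + 22
63 = 2·22 + 19
22 = 1·19 + 3
19 = 6·3 + 1
3 = 3·1 + 0
gcd = 1, so the inverse exists. Back-substitute:
1 = 19 − 6·3
1 = −6·22 + 7·19
1 = 7·63 − 20·22
1 = −20·274 + 87·63
So 63·87 ≡ 1 (mod 274).

87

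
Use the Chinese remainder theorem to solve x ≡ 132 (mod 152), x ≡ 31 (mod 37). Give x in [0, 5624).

3324

Write x = 132 + 152·k. Then 152·k ≡ 31 − 132 ≡ 10 (mod 37).
Need 152⁻¹ mod 37. Extended Euclid on (37, 4):
37 = 9·4 + 1
4 = 4·1 + 0
Back-substitute:
1 = 37 − 9·4
152⁻¹ ≡ 28 (mod 37), so k ≡ 28·10 ≡ 21 (mod 37).
x = 132 + 152·21 = 3324.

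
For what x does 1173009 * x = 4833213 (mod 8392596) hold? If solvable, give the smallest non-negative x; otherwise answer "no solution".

683813

First find gcd(1173009, 8392596):
8392596 = 7×1173009 + 181533
1173009 = 6×181533 + 83811
181533 = 2×83811 + 13911
83811 = 6×13911 + 345
13911 = 40×345 + 111
345 = 3×111 + 12
111 = 9×12 + 3
12 = 4×3 + 0
gcd = 3 and 3 | 4833213, so solutions exist. Divide through by 3: 391003x ≡ 1611071 (mod 2797532).
Now find 391003⁻¹ mod 2797532:
2797532 = 7*391003 + 60511
391003 = 6*60511 + 27937
60511 = 2*27937 + 4637
27937 = 6*4637 + 115
4637 = 40*115 + 37
115 = 3*37 + 4
37 = 9*4 + 1
4 = 4*1 + 0
Back-substitute:
1 = 37 − 9·4
1 = −9·115 + 28·37
1 = 28·4637 − 1129·115
1 = −1129·27937 + 6802·4637
1 = 6802·60511 − 14733·27937
1 = −14733·391003 + 95200·60511
1 = 95200·2797532 − 681133·391003
So 391003·(-681133) ≡ 1 (mod 2797532), i.e. 391003⁻¹ ≡ 2116399.
Then x ≡ 2116399·1611071 ≡ 683813 (mod 2797532); the smallest non-negative solution is x = 683813.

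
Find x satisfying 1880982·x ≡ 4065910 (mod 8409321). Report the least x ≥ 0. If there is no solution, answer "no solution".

no solution

gcd(1880982, 8409321):
8409321 = 4*1880982 + 885393
1880982 = 2*885393 + 110196
885393 = 8*110196 + 3825
110196 = 28*3825 + 3096
3825 = 1*3096 + 729
3096 = 4*729 + 180
729 = 4*180 + 9
180 = 20*9 + 0
gcd = 9, but 9 ∤ 4065910, so the congruence has no solution.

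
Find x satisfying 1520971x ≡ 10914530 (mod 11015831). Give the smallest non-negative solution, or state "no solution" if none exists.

7310407

First find gcd(1520971, 11015831):
11015831 = 7*1520971 + 369034
1520971 = 4*369034 + 44835
369034 = 8*44835 + 10354
44835 = 4*10354 + 3419
10354 = 3*3419 + 97
3419 = 35*97 + 24
97 = 4*24 + 1
24 = 24*1 + 0
gcd = 1, so a unique solution mod 11015831 exists.
Back-substitute for the Bézout coefficients:
1 = 97 − 4·24
1 = −4·3419 + 141·97
1 = 141·10354 − 427·3419
1 = −427·44835 + 1849·10354
1 = 1849·369034 − 15219·44835
1 = −15219·1520971 + 62725·369034
1 = 62725·11015831 − 454294·1520971
So 1520971·(-454294) ≡ 1 (mod 11015831), giving 1520971⁻¹ ≡ 10561537.
x ≡ 1520971⁻¹·10914530 ≡ 10561537·10914530 ≡ 7310407 (mod 11015831).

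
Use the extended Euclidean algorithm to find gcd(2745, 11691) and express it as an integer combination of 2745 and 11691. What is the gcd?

Repeated division:
11691 = 4×2745 + 711
2745 = 3×711 + 612
711 = 1×612 + 99
612 = 6×99 + 18
99 = 5×18 + 9
18 = 2×9 + 0
gcd(2745, 11691) = 9.
Back-substituting:
9 = 99 − 5·18
9 = −5·612 + 31·99
9 = 31·711 − 36·612
9 = −36·2745 + 139·711
9 = 139·11691 − 592·2745
So 9 = (139)·11691 + (-592)·2745.

9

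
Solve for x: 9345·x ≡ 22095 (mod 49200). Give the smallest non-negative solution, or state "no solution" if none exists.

671

First find gcd(9345, 49200):
49200 = 5*9345 + 2475
9345 = 3*2475 + 1920
2475 = 1*1920 + 555
1920 = 3*555 + 255
555 = 2*255 + 45
255 = 5*45 + 30
45 = 1*30 + 15
30 = 2*15 + 0
gcd = 15 and 15 | 22095, so solutions exist. Divide through by 15: 623x ≡ 1473 (mod 3280).
Now find 623⁻¹ mod 3280:
3280 = 5·623 + 165
623 = 3·165 + 128
165 = 1·128 + 37
128 = 3·37 + 17
37 = 2·17 + 3
17 = 5·3 + 2
3 = 1·2 + 1
2 = 2·1 + 0
Back-substitute:
1 = 3 − 2
1 = −17 + 6·3
1 = 6·37 − 13·17
1 = −13·128 + 45·37
1 = 45·165 − 58·128
1 = −58·623 + 219·165
1 = 219·3280 − 1153·623
So 623·(-1153) ≡ 1 (mod 3280), i.e. 623⁻¹ ≡ 2127.
Then x ≡ 2127·1473 ≡ 671 (mod 3280); the smallest non-negative solution is x = 671.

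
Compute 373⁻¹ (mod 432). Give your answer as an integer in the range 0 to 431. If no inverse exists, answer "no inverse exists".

205

Run Euclid on (432, 373):
432 = 1·373 + 59
373 = 6·59 + 19
59 = 3·19 + 2
19 = 9·2 + 1
2 = 2·1 + 0
The gcd is 1. Working backward:
1 = 19 − 9·2
1 = −9·59 + 28·19
1 = 28·373 − 177·59
1 = −177·432 + 205·373
So 373·205 ≡ 1 (mod 432).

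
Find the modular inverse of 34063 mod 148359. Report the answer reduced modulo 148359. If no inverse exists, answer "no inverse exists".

23062

gcd(148359, 34063) by repeated division:
148359 = 4×34063 + 12107
34063 = 2×12107 + 9849
12107 = 1×9849 + 2258
9849 = 4×2258 + 817
2258 = 2×817 + 624
817 = 1×624 + 193
624 = 3×193 + 45
193 = 4×45 + 13
45 = 3×13 + 6
13 = 2×6 + 1
6 = 6×1 + 0
The gcd is 1. Working backward:
1 = 13 − 2·6
1 = −2·45 + 7·13
1 = 7·193 − 30·45
1 = −30·624 + 97·193
1 = 97·817 − 127·624
1 = −127·2258 + 351·817
1 = 351·9849 − 1531·2258
1 = −1531·12107 + 1882·9849
1 = 1882·34063 − 5295·12107
1 = −5295·148359 + 23062·34063
So 34063·23062 ≡ 1 (mod 148359).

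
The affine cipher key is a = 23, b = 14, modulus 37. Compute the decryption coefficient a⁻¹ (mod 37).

gcd(37, 23) by repeated division:
37 = 1×23 + 14
23 = 1×14 + 9
14 = 1×9 + 5
9 = 1×5 + 4
5 = 1×4 + 1
4 = 4×1 + 0
gcd = 1, so the inverse exists. Back-substitute:
1 = 5 − 4
1 = −9 + 2·5
1 = 2·14 − 3·9
1 = −3·23 + 5·14
1 = 5·37 − 8·23
Hence 23⁻¹ ≡ -8 ≡ 29 (mod 37).

29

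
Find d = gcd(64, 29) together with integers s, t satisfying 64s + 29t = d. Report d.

Apply Euclid's algorithm to 64 and 29:
64 = 2×29 + 6
29 = 4×6 + 5
6 = 1×5 + 1
5 = 5×1 + 0
gcd(64, 29) = 1.
Working backward:
1 = 6 − 5
1 = −29 + 5·6
1 = 5·64 − 11·29
So 1 = (5)·64 + (-11)·29.

1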